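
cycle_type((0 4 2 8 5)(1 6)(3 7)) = 2^2.5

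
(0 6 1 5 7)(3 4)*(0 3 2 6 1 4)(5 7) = (0 1 7 3)(2 6 4)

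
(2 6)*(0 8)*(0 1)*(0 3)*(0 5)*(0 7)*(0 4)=(0 8 1 3 5 7 4)(2 6)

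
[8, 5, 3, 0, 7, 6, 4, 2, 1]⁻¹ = [3, 8, 7, 2, 6, 1, 5, 4, 0]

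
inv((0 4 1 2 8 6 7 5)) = (0 5 7 6 8 2 1 4)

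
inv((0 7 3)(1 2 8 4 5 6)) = (0 3 7)(1 6 5 4 8 2)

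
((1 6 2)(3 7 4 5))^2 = (1 2 6)(3 4)(5 7)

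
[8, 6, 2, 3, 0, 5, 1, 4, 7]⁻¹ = [4, 6, 2, 3, 7, 5, 1, 8, 0]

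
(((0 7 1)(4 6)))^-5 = (0 7 1)(4 6)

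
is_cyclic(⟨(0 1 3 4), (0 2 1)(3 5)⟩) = no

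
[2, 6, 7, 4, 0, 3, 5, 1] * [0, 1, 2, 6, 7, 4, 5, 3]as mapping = [0→2, 1→5, 2→3, 3→7, 4→0, 5→6, 6→4, 7→1]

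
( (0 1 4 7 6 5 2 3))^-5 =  (0 7 2 1 6 3 4 5)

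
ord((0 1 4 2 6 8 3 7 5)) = 9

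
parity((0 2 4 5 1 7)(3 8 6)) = odd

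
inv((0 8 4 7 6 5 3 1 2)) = (0 2 1 3 5 6 7 4 8)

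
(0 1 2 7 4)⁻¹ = (0 4 7 2 1)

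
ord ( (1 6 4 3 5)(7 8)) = 10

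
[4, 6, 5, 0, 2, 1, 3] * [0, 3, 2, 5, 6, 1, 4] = [6, 4, 1, 0, 2, 3, 5]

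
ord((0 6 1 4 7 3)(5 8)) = 6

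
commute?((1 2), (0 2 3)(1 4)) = no:(1 2)*(0 2 3)(1 4) = (0 2 4 1 3), (0 2 3)(1 4)*(1 2) = (0 1 4 2 3)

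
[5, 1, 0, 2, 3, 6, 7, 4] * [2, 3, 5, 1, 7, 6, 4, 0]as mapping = [0→6, 1→3, 2→2, 3→5, 4→1, 5→4, 6→0, 7→7]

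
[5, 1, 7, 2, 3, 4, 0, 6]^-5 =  [4, 1, 6, 7, 2, 3, 5, 0]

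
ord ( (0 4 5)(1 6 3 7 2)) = 15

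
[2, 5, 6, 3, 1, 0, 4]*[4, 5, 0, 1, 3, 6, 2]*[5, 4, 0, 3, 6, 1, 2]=[5, 2, 0, 4, 1, 6, 3]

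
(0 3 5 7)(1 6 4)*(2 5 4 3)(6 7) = (0 2 5 6 3 4 1 7)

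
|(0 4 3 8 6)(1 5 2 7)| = 20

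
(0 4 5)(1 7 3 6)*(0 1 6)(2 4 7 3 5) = (0 7 5 1 3)(2 4)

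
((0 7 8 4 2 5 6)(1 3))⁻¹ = (0 6 5 2 4 8 7)(1 3)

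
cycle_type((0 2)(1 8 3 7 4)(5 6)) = 2^2.5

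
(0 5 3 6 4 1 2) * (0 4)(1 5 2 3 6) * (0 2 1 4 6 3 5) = (0 1 5 3 4)(2 6)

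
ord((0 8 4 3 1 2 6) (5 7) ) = 14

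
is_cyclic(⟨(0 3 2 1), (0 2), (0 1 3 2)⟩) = no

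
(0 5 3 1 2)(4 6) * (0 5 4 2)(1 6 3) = (0 4 3 6 2 5 1)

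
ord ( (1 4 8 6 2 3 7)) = 7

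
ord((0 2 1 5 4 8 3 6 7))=9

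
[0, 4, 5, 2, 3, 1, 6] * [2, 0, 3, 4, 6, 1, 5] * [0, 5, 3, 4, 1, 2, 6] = [3, 6, 5, 4, 1, 0, 2]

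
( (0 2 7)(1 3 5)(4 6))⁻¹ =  (0 7 2)(1 5 3)(4 6)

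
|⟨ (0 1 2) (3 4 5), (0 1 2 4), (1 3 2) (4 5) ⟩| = 720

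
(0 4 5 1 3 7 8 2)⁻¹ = (0 2 8 7 3 1 5 4)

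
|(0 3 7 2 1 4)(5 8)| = 6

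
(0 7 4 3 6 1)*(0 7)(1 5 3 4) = (1 7)(3 6 5)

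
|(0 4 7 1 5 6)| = 6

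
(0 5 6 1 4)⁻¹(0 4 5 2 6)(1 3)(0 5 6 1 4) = (0 6 2 1 5)(3 4)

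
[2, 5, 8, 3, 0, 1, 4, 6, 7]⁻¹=[4, 5, 0, 3, 6, 1, 7, 8, 2]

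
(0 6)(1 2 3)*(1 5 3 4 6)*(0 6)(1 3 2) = (0 3 5 2 4)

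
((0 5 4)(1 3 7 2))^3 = (1 2 7 3)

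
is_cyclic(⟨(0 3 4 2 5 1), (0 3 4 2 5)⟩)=no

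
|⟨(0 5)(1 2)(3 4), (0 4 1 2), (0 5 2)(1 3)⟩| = 720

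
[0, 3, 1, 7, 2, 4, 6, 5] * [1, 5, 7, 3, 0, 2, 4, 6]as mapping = [0→1, 1→3, 2→5, 3→6, 4→7, 5→0, 6→4, 7→2]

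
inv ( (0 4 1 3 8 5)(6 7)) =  (0 5 8 3 1 4)(6 7)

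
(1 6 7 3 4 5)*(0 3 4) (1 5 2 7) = (0 3) (1 6) (2 7 4) 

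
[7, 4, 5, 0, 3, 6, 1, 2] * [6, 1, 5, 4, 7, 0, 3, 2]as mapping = [0→2, 1→7, 2→0, 3→6, 4→4, 5→3, 6→1, 7→5]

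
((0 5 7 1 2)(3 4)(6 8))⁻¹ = (0 2 1 7 5)(3 4)(6 8)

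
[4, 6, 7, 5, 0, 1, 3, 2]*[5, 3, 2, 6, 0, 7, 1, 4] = [0, 1, 4, 7, 5, 3, 6, 2]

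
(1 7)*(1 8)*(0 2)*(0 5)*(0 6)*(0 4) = (0 2 5 6 4)(1 7 8)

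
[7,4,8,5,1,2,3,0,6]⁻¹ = [7,4,5,6,1,3,8,0,2]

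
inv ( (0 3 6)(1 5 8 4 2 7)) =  (0 6 3)(1 7 2 4 8 5)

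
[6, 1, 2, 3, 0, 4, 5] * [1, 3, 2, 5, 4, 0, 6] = [6, 3, 2, 5, 1, 4, 0]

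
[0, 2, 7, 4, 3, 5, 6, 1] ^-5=[0, 2, 7, 4, 3, 5, 6, 1] 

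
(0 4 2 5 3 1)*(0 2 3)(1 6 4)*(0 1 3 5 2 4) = (0 3 6)(1 4 5)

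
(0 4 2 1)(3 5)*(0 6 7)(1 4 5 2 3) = (0 5 1 6 7)(2 4 3)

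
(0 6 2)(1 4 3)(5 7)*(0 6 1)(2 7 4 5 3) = (0 1 5 4 2 6 7 3)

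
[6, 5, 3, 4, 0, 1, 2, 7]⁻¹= [4, 5, 6, 2, 3, 1, 0, 7]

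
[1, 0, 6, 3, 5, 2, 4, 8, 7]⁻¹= [1, 0, 5, 3, 6, 4, 2, 8, 7]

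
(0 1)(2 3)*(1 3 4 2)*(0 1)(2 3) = (0 2 4 3)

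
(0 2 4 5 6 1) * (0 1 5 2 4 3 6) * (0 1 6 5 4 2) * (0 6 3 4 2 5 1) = (0 5)(1 3)(2 4 6)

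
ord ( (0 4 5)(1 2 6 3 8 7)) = 6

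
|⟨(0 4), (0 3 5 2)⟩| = 120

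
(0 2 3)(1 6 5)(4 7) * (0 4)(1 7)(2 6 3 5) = (0 6 2 5 7)(1 3 4)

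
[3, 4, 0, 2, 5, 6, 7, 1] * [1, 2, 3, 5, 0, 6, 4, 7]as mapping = [0→5, 1→0, 2→1, 3→3, 4→6, 5→4, 6→7, 7→2]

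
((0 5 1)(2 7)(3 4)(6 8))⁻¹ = (0 1 5)(2 7)(3 4)(6 8)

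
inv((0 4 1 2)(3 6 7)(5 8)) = (0 2 1 4)(3 7 6)(5 8)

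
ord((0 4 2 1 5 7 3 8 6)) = 9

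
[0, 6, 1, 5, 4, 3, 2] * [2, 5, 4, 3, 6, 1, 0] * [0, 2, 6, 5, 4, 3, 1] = [6, 0, 3, 2, 1, 5, 4]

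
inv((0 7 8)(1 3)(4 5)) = (0 8 7)(1 3)(4 5)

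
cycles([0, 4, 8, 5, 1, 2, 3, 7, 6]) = (1 4)(2 8 6 3 5)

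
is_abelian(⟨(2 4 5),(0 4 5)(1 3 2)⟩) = no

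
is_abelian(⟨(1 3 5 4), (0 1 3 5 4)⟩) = no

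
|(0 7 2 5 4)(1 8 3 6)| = 20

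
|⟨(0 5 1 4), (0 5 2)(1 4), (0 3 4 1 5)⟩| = 720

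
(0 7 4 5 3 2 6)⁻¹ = (0 6 2 3 5 4 7)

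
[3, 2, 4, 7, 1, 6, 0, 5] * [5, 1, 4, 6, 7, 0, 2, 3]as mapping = [0→6, 1→4, 2→7, 3→3, 4→1, 5→2, 6→5, 7→0]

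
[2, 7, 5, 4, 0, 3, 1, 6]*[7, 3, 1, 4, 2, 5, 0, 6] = [1, 6, 5, 2, 7, 4, 3, 0]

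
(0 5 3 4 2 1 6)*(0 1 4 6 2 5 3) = (0 3 6 1 2 4 5)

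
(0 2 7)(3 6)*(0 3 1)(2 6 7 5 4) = (0 6 1)(2 5 4)(3 7)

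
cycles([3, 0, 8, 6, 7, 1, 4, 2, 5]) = (0 3 6 4 7 2 8 5 1)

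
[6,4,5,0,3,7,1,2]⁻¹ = [3,6,7,4,1,2,0,5]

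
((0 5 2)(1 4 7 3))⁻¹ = (0 2 5)(1 3 7 4)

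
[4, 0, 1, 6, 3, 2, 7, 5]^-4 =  [7, 6, 3, 2, 5, 4, 1, 0]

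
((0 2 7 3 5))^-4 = (0 2 7 3 5)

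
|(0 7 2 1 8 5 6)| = 7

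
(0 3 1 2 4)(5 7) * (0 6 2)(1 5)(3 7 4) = (0 7 1)(2 3 5 4 6)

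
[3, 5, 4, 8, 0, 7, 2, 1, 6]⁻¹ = [4, 7, 6, 0, 2, 1, 8, 5, 3]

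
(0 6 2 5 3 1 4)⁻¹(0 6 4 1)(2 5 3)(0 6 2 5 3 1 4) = (0 4 6 2)(1 5 3)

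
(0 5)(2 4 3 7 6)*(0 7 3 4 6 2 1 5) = (1 5 7 2 6)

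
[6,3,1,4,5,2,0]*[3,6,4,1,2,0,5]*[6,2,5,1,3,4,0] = [4,2,0,5,6,3,1]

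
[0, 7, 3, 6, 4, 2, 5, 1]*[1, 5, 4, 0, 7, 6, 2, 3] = [1, 3, 0, 2, 7, 4, 6, 5]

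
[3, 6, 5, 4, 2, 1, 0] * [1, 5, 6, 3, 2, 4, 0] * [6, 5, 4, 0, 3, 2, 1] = [0, 6, 3, 4, 1, 2, 5]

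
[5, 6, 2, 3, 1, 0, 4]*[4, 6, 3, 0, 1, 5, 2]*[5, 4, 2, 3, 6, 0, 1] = [0, 2, 3, 5, 1, 6, 4]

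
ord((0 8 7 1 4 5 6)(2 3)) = 14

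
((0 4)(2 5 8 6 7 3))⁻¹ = (0 4)(2 3 7 6 8 5)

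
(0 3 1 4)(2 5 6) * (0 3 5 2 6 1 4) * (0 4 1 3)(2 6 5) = (0 2 6 5 3 1 4)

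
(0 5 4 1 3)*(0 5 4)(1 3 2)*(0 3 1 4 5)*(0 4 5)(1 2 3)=(1 3 4 2 5)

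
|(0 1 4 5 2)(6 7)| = 10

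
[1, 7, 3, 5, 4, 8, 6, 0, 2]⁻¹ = [7, 0, 8, 2, 4, 3, 6, 1, 5]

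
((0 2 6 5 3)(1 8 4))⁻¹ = (0 3 5 6 2)(1 4 8)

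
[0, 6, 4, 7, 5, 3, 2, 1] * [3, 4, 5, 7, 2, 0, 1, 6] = [3, 1, 2, 6, 0, 7, 5, 4]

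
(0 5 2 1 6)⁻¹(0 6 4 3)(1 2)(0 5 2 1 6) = (0 4 3 5)(1 6)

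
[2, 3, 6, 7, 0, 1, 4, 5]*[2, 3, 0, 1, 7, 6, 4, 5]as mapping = [0→0, 1→1, 2→4, 3→5, 4→2, 5→3, 6→7, 7→6]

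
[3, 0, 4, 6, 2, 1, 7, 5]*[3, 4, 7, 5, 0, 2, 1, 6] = [5, 3, 0, 1, 7, 4, 6, 2]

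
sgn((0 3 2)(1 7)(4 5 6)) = -1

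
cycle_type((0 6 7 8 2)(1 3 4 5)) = 4.5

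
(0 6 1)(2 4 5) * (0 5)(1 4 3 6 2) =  (0 2 3 6 4)(1 5)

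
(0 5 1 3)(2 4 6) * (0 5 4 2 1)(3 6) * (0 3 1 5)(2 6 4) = (0 2 6 5 3)(1 4)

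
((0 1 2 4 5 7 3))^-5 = (0 2 5 3 1 4 7)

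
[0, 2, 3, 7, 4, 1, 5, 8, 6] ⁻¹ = [0, 5, 1, 2, 4, 6, 8, 3, 7] 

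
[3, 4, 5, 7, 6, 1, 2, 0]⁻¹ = [7, 5, 6, 0, 1, 2, 4, 3]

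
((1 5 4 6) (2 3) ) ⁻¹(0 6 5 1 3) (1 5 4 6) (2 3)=(0 1 4 5 2) 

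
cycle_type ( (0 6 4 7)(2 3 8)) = 3.4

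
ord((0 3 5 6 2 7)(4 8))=6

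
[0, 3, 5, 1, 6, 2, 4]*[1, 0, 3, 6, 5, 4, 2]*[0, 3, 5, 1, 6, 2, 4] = [3, 4, 6, 0, 5, 1, 2]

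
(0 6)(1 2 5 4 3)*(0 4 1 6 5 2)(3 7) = (0 5 1)(3 6 4 7)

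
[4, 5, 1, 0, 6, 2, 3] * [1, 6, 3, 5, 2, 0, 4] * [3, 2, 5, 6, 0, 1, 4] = [5, 3, 4, 2, 0, 6, 1]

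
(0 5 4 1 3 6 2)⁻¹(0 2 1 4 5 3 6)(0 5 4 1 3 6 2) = (0 3 1 4 6 2 5)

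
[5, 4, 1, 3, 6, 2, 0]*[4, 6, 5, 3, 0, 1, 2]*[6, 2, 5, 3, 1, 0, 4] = [2, 6, 4, 3, 5, 0, 1]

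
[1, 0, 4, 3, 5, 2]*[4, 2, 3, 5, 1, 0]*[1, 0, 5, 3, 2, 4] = [5, 2, 0, 4, 1, 3]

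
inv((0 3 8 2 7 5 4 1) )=(0 1 4 5 7 2 8 3) 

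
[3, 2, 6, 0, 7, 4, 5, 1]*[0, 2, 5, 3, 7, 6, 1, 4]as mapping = [0→3, 1→5, 2→1, 3→0, 4→4, 5→7, 6→6, 7→2]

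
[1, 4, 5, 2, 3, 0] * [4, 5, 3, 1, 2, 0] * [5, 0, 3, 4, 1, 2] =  [2, 3, 5, 4, 0, 1]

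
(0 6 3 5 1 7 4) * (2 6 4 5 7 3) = (0 4)(1 3 7 5)(2 6)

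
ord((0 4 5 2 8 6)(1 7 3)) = 6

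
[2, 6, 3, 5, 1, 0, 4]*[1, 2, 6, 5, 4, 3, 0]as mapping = [0→6, 1→0, 2→5, 3→3, 4→2, 5→1, 6→4]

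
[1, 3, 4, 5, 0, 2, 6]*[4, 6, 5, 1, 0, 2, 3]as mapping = [0→6, 1→1, 2→0, 3→2, 4→4, 5→5, 6→3]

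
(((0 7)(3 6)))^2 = ()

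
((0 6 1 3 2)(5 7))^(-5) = (5 7)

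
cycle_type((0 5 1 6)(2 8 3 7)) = 4^2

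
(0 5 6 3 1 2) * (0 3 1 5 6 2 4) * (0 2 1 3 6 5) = (0 5 1 4 2 6 3)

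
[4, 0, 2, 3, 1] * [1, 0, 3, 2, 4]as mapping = [0→4, 1→1, 2→3, 3→2, 4→0]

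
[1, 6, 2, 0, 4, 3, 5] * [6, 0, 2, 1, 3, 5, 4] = [0, 4, 2, 6, 3, 1, 5]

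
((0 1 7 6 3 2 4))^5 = (0 2 6 1 4 3 7)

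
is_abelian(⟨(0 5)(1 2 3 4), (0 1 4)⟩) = no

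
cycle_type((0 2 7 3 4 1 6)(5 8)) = 2.7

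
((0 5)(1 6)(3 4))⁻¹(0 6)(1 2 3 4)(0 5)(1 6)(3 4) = (1 5)(2 4 3 6)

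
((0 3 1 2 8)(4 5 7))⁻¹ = (0 8 2 1 3)(4 7 5)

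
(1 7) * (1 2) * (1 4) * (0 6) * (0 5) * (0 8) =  (0 6 5 8) (1 7 2 4) 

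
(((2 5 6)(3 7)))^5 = (2 6 5)(3 7)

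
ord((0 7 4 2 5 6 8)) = 7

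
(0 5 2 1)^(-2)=(0 2)(1 5)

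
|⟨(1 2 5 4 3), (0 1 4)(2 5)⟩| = 720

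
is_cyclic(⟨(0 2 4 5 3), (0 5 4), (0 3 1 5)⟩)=no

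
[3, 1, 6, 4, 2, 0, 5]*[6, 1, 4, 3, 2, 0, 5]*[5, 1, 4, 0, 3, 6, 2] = [0, 1, 6, 4, 3, 2, 5]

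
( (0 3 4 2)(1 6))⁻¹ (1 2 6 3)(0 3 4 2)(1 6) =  (0 1 4 6)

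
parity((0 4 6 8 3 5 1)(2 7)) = odd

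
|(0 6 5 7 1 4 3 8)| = 8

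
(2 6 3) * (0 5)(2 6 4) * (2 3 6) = (0 5)(2 4 3)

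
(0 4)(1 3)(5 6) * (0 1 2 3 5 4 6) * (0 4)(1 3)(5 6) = (0 5 4 3 2 1 6)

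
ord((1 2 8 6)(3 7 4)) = 12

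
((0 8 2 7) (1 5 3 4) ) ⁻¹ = (0 7 2 8) (1 4 3 5) 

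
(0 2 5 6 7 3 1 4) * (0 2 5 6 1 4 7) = (0 5 1 7 3 4 2 6)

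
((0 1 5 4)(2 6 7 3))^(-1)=(0 4 5 1)(2 3 7 6)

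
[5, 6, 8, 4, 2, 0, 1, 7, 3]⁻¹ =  [5, 6, 4, 8, 3, 0, 1, 7, 2]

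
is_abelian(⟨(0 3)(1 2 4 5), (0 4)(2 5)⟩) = no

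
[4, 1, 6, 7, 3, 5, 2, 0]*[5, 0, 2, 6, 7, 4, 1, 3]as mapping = [0→7, 1→0, 2→1, 3→3, 4→6, 5→4, 6→2, 7→5]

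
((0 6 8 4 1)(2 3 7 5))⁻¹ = (0 1 4 8 6)(2 5 7 3)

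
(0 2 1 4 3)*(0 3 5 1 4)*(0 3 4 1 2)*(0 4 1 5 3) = (0 4 3 1)(2 5)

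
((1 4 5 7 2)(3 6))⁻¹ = (1 2 7 5 4)(3 6)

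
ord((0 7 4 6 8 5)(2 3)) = 6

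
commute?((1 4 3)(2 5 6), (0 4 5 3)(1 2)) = no:(1 4 3)(2 5 6) * (0 4 5 3)(1 2) = (0 4)(1 5 6)(2 3), (0 4 5 3)(1 2) * (1 4 3)(2 5 6) = (0 3)(1 5)(2 4 6)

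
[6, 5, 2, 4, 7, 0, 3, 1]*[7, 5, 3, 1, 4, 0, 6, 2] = [6, 0, 3, 4, 2, 7, 1, 5]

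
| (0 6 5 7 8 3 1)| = 7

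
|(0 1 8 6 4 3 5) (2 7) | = 14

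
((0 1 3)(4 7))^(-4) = (0 3 1)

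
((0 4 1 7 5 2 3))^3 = (0 7 3 1 2 4 5)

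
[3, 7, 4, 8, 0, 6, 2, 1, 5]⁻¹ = [4, 7, 6, 0, 2, 8, 5, 1, 3]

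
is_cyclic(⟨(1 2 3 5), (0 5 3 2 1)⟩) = no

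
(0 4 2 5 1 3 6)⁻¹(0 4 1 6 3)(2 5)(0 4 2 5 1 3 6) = (0 6 4 2 3)(1 5)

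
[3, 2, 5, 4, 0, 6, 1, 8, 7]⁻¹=[4, 6, 1, 0, 3, 2, 5, 8, 7]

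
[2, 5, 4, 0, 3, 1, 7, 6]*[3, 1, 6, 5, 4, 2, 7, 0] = [6, 2, 4, 3, 5, 1, 0, 7]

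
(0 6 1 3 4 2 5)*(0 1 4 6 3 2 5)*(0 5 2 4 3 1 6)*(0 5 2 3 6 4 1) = (3 5 4)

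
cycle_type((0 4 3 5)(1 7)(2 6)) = 2^2.4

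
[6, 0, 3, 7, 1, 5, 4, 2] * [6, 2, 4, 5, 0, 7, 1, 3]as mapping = [0→1, 1→6, 2→5, 3→3, 4→2, 5→7, 6→0, 7→4]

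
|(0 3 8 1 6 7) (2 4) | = 6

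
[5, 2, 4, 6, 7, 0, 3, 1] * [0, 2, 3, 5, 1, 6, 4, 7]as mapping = [0→6, 1→3, 2→1, 3→4, 4→7, 5→0, 6→5, 7→2]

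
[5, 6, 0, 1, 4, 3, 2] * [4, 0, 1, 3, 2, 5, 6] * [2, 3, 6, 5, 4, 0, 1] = [0, 1, 4, 2, 6, 5, 3]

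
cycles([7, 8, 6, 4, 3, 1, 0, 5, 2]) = (0 7 5 1 8 2 6)(3 4)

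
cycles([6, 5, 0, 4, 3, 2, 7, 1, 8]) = (0 6 7 1 5 2)(3 4)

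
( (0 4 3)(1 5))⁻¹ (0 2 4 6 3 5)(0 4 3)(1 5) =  (0 1 4 2 3 6)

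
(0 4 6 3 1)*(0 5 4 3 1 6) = (0 3 6 1 5 4)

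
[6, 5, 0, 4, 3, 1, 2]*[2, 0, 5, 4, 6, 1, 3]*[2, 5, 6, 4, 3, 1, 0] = [4, 5, 6, 0, 3, 2, 1]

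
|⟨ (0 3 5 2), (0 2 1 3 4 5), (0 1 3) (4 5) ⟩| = 720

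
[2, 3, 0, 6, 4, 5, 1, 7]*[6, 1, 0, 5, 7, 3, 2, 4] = [0, 5, 6, 2, 7, 3, 1, 4]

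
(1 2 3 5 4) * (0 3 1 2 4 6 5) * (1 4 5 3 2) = (0 2 4 1 5 6 3)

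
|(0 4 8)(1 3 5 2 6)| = 15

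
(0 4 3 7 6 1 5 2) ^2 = (0 3 6 5) (1 2 4 7) 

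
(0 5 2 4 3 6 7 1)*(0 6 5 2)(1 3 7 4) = (0 2 1 6 4 7 3 5)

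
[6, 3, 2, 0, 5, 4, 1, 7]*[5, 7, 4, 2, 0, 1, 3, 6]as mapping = [0→3, 1→2, 2→4, 3→5, 4→1, 5→0, 6→7, 7→6]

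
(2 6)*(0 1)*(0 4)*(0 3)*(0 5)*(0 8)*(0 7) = (0 1 4 3 5 8 7)(2 6)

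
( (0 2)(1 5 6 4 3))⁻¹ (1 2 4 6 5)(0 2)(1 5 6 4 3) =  (0 3 4 6 5)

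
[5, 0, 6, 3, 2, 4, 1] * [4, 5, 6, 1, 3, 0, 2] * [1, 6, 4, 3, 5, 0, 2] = [1, 5, 4, 6, 2, 3, 0]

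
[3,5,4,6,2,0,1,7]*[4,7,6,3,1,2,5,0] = [3,2,1,5,6,4,7,0]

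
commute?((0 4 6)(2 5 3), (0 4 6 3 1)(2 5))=no:(0 4 6)(2 5 3) * (0 4 6 3 1)(2 5)=(0 6 4 3 5 1), (0 4 6 3 1)(2 5) * (0 4 6)(2 5 3)=(0 6 2 3 1 4)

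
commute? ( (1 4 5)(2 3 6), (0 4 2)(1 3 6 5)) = no: (1 4 5)(2 3 6) * (0 4 2)(1 3 6 5) = (0 4 1 2 6)(3 5), (0 4 2)(1 3 6 5) * (1 4 5)(2 3 6) = (0 5 4 3 2)(1 6)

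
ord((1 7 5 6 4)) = 5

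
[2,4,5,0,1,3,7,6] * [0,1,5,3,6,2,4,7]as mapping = [0→5,1→6,2→2,3→0,4→1,5→3,6→7,7→4]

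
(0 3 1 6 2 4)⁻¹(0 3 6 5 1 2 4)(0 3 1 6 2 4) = (0 3 1 2 5 6 4)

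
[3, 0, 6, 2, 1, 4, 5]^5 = [4, 5, 0, 1, 6, 2, 3]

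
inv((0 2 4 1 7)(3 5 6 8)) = (0 7 1 4 2)(3 8 6 5)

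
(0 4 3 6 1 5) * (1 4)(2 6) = (0 1 5)(2 6 4 3)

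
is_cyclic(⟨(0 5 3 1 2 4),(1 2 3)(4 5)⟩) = no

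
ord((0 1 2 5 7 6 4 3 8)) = 9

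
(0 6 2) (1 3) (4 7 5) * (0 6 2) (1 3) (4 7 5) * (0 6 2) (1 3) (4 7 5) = (1 3) 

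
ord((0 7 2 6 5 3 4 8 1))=9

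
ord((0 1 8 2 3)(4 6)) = 10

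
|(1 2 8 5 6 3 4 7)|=8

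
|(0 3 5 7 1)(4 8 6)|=15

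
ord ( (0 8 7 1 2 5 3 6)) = 8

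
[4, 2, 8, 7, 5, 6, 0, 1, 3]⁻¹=[6, 7, 1, 8, 0, 4, 5, 3, 2]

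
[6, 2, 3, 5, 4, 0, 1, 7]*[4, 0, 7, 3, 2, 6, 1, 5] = [1, 7, 3, 6, 2, 4, 0, 5]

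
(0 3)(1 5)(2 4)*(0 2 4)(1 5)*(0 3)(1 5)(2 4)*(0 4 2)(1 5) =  (0 4)(2 3)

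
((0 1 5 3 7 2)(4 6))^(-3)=(0 3)(1 7)(2 5)(4 6)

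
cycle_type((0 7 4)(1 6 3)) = 3^2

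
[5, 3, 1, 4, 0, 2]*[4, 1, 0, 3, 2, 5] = [5, 3, 1, 2, 4, 0]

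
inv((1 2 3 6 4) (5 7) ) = (1 4 6 3 2) (5 7) 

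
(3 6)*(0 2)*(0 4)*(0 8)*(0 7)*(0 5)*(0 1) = (0 2 4 8 7 5 1)(3 6)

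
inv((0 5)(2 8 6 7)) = (0 5)(2 7 6 8)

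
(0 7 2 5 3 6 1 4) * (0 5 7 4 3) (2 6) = (0 4 5) (1 3 2 7 6) 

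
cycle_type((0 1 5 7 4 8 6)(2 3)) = 2.7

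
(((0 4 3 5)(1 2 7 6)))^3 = (0 5 3 4)(1 6 7 2)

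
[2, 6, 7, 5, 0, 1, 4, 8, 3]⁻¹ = [4, 5, 0, 8, 6, 3, 1, 2, 7]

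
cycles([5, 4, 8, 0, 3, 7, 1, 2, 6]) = (0 5 7 2 8 6 1 4 3) 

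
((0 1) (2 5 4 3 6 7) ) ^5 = (0 1) (2 7 6 3 4 5) 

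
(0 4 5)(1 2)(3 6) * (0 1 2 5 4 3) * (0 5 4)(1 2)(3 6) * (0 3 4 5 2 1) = (0 6 2)(1 5)(3 4)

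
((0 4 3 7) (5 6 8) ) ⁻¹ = (0 7 3 4) (5 8 6) 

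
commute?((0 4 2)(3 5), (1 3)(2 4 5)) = no:(0 4 2)(3 5) * (1 3)(2 4 5) = (0 5 1 3 2), (1 3)(2 4 5) * (0 4 2)(3 5) = (0 4 3 1 5)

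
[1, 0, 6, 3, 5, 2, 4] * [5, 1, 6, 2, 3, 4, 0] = [1, 5, 0, 2, 4, 6, 3]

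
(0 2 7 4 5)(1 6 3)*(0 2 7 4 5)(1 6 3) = (0 7 5 2 4)(1 3 6)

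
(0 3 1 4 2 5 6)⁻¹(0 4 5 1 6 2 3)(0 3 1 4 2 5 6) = (0 5 1 3 2 6 4)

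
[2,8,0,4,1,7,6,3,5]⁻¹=[2,4,0,7,3,8,6,5,1]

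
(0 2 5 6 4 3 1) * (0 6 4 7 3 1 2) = (1 6 7 3 2 5 4)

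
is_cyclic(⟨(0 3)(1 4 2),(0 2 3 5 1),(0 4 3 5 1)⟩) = no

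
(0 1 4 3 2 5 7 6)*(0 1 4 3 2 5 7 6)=(0 4 2 7)(1 3 5 6)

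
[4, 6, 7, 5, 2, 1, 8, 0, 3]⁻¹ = [7, 5, 4, 8, 0, 3, 1, 2, 6]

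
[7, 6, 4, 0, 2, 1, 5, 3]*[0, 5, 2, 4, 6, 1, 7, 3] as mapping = [0→3, 1→7, 2→6, 3→0, 4→2, 5→5, 6→1, 7→4] 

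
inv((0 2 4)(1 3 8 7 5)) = (0 4 2)(1 5 7 8 3)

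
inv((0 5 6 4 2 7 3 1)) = (0 1 3 7 2 4 6 5)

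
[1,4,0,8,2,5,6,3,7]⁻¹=[2,0,4,7,1,5,6,8,3]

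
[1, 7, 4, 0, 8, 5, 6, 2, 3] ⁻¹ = [3, 0, 7, 8, 2, 5, 6, 1, 4] 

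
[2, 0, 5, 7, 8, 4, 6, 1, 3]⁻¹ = [1, 7, 0, 8, 5, 2, 6, 3, 4]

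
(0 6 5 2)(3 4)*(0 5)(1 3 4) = (0 6)(1 3)(2 5)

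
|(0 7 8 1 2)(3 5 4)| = 15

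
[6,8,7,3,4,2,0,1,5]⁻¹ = [6,7,5,3,4,8,0,2,1]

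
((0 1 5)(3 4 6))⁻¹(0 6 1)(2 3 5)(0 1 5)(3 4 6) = (0 2 4)(1 3 5)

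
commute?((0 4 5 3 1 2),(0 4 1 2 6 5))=no:(0 4 5 3 1 2)*(0 4 1 2 6 5)=(0 1 6 5 3 2 4),(0 4 1 2 6 5)*(0 4 5 3 1 2)=(0 5 4 2 6 3 1)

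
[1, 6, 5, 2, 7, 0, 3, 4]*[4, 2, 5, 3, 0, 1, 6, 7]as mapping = [0→2, 1→6, 2→1, 3→5, 4→7, 5→4, 6→3, 7→0]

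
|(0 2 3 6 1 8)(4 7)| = 6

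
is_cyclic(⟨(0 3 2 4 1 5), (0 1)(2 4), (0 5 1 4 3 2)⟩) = no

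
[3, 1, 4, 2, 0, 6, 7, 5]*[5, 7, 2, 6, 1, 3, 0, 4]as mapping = [0→6, 1→7, 2→1, 3→2, 4→5, 5→0, 6→4, 7→3]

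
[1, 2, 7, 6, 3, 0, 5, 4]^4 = [4, 3, 6, 1, 0, 7, 2, 5]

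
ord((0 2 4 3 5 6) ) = 6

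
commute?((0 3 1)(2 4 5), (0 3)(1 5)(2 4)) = no:(0 3 1)(2 4 5) * (0 3)(1 5)(2 4) = (1 3 5 4), (0 3)(1 5)(2 4) * (0 3 1)(2 4 5) = (0 1 2 5)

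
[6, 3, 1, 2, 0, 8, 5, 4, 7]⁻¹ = [4, 2, 3, 1, 7, 6, 0, 8, 5]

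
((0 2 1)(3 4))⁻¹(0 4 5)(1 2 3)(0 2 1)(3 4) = (0 1 4)(2 3 5)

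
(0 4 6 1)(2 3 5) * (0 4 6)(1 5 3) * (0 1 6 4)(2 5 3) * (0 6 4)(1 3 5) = (1 6 5)(2 4 3)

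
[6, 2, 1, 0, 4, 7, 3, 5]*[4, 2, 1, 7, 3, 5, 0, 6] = [0, 1, 2, 4, 3, 6, 7, 5]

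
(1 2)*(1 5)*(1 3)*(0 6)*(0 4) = (0 6 4)(1 2 5 3)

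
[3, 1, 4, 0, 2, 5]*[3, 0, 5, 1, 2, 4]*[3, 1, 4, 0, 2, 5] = [1, 3, 4, 0, 5, 2]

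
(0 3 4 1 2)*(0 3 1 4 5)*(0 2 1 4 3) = (0 4 3 5 2)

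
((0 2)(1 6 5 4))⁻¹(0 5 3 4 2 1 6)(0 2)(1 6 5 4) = (0 6 5 2 4 3 1)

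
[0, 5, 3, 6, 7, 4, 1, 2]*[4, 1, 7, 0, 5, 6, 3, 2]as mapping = [0→4, 1→6, 2→0, 3→3, 4→2, 5→5, 6→1, 7→7]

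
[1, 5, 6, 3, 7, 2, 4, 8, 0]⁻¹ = [8, 0, 5, 3, 6, 1, 2, 4, 7]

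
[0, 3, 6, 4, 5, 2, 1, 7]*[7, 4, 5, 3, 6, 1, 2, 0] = [7, 3, 2, 6, 1, 5, 4, 0]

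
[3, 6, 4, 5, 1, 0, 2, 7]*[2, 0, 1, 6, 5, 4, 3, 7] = [6, 3, 5, 4, 0, 2, 1, 7]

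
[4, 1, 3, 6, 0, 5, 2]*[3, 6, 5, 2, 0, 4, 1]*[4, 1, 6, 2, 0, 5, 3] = [4, 3, 6, 1, 2, 0, 5]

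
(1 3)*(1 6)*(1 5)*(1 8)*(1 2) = (1 3 6 5 8 2)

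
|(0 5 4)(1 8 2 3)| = 12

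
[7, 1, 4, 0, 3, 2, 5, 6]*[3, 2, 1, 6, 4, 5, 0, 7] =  [7, 2, 4, 3, 6, 1, 5, 0]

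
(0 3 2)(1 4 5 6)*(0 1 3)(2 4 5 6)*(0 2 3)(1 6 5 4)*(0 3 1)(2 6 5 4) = (0 6 3)(1 2 5)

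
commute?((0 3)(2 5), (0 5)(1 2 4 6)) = no:(0 3)(2 5)*(0 5)(1 2 4 6) = (0 3 5 4 6 1 2), (0 5)(1 2 4 6)*(0 3)(2 5) = (0 2 4 6 1 5 3)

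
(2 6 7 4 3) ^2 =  (2 7 3 6 4) 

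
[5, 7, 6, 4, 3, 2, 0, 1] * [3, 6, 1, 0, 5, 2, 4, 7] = [2, 7, 4, 5, 0, 1, 3, 6]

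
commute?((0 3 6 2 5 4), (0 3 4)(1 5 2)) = no:(0 3 6 2 5 4) * (0 3 4)(1 5 2) = (0 4 3 6 1 5), (0 3 4)(1 5 2) * (0 3 6 2 5 4) = (0 6 2 1 4 3)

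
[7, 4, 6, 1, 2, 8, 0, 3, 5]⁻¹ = [6, 3, 4, 7, 1, 8, 2, 0, 5]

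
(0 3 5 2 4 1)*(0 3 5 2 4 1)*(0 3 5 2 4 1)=(0 2)(1 5)(3 4)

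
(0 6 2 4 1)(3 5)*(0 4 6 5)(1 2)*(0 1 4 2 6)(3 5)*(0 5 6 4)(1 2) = (0 3 2 5 6)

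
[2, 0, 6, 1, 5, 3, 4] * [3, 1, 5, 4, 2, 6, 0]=[5, 3, 0, 1, 6, 4, 2]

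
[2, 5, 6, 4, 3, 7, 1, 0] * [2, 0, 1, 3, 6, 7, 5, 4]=[1, 7, 5, 6, 3, 4, 0, 2]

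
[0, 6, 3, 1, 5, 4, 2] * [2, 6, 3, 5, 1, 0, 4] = [2, 4, 5, 6, 0, 1, 3]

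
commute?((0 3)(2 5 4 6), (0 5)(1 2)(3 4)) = no:(0 3)(2 5 4 6)*(0 5)(1 2)(3 4) = (0 4 6 1 2)(3 5), (0 5)(1 2)(3 4)*(0 3)(2 5 4 6) = (0 4)(1 5 3 6 2)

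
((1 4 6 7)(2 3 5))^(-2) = (1 6)(2 3 5)(4 7)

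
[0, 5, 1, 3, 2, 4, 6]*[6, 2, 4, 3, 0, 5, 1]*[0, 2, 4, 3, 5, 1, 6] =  [6, 1, 4, 3, 5, 0, 2]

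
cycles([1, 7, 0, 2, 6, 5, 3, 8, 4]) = (0 1 7 8 4 6 3 2)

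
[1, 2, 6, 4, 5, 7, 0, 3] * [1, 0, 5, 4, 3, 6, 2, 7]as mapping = [0→0, 1→5, 2→2, 3→3, 4→6, 5→7, 6→1, 7→4]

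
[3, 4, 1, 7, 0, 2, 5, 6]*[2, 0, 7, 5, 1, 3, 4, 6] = [5, 1, 0, 6, 2, 7, 3, 4]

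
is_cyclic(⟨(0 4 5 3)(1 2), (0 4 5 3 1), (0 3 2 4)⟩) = no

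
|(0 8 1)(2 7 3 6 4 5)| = 6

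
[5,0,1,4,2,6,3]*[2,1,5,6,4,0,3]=[0,2,1,4,5,3,6]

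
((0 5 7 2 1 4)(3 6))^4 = (0 1 7)(2 5 4)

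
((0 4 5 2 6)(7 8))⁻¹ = (0 6 2 5 4)(7 8)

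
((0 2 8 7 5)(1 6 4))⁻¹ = (0 5 7 8 2)(1 4 6)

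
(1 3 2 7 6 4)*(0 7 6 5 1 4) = (0 7 5 1 3 2 6)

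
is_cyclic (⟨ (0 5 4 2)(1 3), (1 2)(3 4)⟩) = no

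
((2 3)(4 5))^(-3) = (2 3)(4 5)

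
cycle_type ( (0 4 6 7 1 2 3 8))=8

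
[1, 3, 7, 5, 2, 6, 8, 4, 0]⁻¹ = [8, 0, 4, 1, 7, 3, 5, 2, 6]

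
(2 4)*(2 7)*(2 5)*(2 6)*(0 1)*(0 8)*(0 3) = (0 1 8 3)(2 4 7 5 6)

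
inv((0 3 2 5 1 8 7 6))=(0 6 7 8 1 5 2 3)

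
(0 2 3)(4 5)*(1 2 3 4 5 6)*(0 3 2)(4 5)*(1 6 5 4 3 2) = (0 1)(2 4 5 3)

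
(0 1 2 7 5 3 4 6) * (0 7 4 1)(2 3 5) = (1 3)(2 4 6 7)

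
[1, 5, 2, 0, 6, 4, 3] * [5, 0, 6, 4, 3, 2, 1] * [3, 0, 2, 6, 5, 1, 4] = [3, 2, 4, 1, 0, 6, 5]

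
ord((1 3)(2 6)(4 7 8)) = 6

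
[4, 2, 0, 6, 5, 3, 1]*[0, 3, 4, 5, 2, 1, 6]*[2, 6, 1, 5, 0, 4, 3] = [1, 0, 2, 3, 6, 4, 5]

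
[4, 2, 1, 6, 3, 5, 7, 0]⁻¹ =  [7, 2, 1, 4, 0, 5, 3, 6]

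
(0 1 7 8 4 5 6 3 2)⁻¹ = (0 2 3 6 5 4 8 7 1)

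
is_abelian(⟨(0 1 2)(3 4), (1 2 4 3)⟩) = no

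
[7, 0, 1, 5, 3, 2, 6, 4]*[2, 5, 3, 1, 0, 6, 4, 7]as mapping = [0→7, 1→2, 2→5, 3→6, 4→1, 5→3, 6→4, 7→0]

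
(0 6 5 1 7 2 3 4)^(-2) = (0 3 7 5)(1 6 4 2)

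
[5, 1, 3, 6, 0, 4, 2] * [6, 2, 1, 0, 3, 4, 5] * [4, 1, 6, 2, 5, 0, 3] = [5, 6, 4, 0, 3, 2, 1]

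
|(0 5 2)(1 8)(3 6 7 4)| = 12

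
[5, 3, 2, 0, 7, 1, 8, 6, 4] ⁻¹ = [3, 5, 2, 1, 8, 0, 7, 4, 6] 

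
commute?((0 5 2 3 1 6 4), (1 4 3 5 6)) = no:(0 5 2 3 1 6 4)*(1 4 3 5 6) = (0 6 3 4)(2 5), (1 4 3 5 6)*(0 5 2 3 1 6 4) = (0 5 4 1)(2 3)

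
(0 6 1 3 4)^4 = (0 4 3 1 6)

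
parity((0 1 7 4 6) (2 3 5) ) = even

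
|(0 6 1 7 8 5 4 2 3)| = 9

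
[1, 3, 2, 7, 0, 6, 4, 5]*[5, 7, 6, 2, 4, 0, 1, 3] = [7, 2, 6, 3, 5, 1, 4, 0]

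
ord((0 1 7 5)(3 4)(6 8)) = 4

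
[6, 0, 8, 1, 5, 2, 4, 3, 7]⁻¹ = [1, 3, 5, 7, 6, 4, 0, 8, 2]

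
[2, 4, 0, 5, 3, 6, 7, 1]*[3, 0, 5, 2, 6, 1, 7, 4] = [5, 6, 3, 1, 2, 7, 4, 0]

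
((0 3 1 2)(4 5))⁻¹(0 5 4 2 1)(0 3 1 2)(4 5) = (0 2 3 4 5)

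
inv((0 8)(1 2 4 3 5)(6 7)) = (0 8)(1 5 3 4 2)(6 7)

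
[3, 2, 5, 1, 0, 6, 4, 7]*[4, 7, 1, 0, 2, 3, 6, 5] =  [0, 1, 3, 7, 4, 6, 2, 5]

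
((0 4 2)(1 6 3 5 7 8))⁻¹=(0 2 4)(1 8 7 5 3 6)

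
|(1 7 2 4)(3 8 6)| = 12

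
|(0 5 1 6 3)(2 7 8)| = 15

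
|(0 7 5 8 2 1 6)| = 7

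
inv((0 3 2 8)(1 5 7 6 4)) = (0 8 2 3)(1 4 6 7 5)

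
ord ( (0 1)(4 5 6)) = 6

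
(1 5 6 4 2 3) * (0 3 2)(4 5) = (0 3 1 4)(5 6)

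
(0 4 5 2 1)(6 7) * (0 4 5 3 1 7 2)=(0 5)(1 4 3)(2 7 6)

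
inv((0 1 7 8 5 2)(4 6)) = (0 2 5 8 7 1)(4 6)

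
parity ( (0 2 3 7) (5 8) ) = even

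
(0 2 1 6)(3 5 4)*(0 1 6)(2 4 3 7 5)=(0 4 7 5 3 2 6 1)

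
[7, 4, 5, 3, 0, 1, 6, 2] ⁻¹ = [4, 5, 7, 3, 1, 2, 6, 0] 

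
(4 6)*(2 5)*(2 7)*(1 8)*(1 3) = (1 8 3)(2 5 7)(4 6)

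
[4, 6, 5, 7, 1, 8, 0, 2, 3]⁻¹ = [6, 4, 7, 8, 0, 2, 1, 3, 5]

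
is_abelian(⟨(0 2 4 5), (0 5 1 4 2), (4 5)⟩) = no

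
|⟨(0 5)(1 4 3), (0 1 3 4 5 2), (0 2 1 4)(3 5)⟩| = 720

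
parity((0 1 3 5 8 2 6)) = even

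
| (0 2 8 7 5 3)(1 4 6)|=6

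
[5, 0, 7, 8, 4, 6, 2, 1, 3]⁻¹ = [1, 7, 6, 8, 4, 0, 5, 2, 3]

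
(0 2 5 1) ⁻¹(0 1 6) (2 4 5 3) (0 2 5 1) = (0 6 2) (1 3 5 4) 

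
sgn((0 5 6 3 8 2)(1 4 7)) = -1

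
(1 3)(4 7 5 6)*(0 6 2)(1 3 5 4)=(0 6 1 5 2)(4 7)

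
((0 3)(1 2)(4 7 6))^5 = (0 3)(1 2)(4 6 7)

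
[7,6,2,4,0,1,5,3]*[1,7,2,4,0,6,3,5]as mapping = [0→5,1→3,2→2,3→0,4→1,5→7,6→6,7→4]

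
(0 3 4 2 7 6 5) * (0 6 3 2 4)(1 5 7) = (0 2 1 5 6 7 3)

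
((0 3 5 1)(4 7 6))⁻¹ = (0 1 5 3)(4 6 7)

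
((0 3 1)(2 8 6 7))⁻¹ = (0 1 3)(2 7 6 8)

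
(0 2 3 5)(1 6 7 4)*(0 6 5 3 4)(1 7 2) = (0 1 5 6 2 4 7)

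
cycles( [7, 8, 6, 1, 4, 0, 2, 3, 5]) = (0 7 3 1 8 5)(2 6)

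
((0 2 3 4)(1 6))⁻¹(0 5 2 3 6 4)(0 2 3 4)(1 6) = (0 2 5 3 4 1)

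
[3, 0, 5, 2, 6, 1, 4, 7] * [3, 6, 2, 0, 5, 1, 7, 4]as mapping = [0→0, 1→3, 2→1, 3→2, 4→7, 5→6, 6→5, 7→4]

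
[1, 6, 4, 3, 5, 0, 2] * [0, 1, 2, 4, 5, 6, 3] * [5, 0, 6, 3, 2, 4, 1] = [0, 3, 4, 2, 1, 5, 6]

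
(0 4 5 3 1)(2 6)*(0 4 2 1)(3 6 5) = (0 2 5 6 1 4 3)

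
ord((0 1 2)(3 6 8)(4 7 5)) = 3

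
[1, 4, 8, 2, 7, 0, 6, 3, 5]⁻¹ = [5, 0, 3, 7, 1, 8, 6, 4, 2]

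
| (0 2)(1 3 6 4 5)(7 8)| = 10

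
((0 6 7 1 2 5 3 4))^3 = (0 1 3 6 2 4 7 5)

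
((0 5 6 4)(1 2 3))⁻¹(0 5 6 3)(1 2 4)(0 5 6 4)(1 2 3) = (0 2 3)(1 5 6 4)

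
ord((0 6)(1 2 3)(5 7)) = 6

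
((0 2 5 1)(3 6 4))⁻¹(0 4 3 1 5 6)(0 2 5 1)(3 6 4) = (0 1 4 2 3 6)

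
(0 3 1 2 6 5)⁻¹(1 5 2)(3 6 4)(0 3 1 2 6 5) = (0 6 2)(1 5 4)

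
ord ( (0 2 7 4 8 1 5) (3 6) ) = 14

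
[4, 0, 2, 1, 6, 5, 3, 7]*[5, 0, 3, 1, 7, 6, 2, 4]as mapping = [0→7, 1→5, 2→3, 3→0, 4→2, 5→6, 6→1, 7→4]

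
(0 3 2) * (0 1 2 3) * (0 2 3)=(0 2 1 3)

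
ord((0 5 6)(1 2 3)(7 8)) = 6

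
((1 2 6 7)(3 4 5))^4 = (3 4 5)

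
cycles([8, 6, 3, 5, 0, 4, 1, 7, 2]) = (0 8 2 3 5 4) (1 6) 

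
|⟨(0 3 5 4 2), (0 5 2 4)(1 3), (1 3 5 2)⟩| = 720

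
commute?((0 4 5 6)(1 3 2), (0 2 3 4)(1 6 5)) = no:(0 4 5 6)(1 3 2)*(0 2 3 4)(1 6 5) = (1 4)(2 6), (0 2 3 4)(1 6 5)*(0 4 5 6)(1 3 2) = (0 1)(3 5)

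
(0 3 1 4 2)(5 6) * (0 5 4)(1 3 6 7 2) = (0 6 4 1)(2 5 7)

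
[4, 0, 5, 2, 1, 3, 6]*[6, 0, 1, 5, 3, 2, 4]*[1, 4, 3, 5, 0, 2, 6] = [5, 6, 3, 4, 1, 2, 0]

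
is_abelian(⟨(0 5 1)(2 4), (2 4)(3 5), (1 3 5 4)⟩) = no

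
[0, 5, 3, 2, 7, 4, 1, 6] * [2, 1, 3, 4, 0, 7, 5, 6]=[2, 7, 4, 3, 6, 0, 1, 5]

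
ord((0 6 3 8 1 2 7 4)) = 8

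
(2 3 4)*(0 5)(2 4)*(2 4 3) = (0 5)(3 4)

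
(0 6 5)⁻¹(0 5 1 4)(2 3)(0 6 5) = (0 1 4 6)(2 3)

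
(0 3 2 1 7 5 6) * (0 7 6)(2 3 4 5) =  (0 4 5)(1 6 7 2)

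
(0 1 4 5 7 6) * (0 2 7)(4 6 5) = (0 1 6 2 7 5)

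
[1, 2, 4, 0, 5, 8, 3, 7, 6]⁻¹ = [3, 0, 1, 6, 2, 4, 8, 7, 5]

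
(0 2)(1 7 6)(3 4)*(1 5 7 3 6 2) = (0 1 3 4 6 5 7 2)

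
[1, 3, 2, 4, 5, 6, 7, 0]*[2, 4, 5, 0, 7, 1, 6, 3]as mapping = [0→4, 1→0, 2→5, 3→7, 4→1, 5→6, 6→3, 7→2]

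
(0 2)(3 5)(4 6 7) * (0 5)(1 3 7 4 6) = (0 2 5 7 6 4 1 3)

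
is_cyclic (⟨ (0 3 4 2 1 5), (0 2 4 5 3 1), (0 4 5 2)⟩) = no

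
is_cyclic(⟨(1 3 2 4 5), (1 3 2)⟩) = no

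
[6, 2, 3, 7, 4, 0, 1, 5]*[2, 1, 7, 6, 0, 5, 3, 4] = [3, 7, 6, 4, 0, 2, 1, 5]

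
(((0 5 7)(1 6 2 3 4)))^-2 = (0 5 7)(1 3 6 4 2)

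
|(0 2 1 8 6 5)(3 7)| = 6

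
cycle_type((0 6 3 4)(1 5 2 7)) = 4^2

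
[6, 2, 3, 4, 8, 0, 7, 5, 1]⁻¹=[5, 8, 1, 2, 3, 7, 0, 6, 4]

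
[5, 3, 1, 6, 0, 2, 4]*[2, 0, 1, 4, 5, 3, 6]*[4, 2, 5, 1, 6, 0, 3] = [1, 6, 4, 3, 5, 2, 0]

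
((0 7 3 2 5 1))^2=(0 3 5)(1 7 2)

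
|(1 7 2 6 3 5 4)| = 7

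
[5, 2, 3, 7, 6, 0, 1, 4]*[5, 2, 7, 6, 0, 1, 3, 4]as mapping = [0→1, 1→7, 2→6, 3→4, 4→3, 5→5, 6→2, 7→0]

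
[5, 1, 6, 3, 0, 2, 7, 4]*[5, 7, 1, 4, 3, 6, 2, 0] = [6, 7, 2, 4, 5, 1, 0, 3]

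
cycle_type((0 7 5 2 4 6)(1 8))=2.6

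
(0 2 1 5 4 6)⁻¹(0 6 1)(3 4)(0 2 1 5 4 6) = (0 5 2)(3 6)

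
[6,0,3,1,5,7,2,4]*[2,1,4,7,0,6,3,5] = [3,2,7,1,6,5,4,0]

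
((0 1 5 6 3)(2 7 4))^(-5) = (2 7 4)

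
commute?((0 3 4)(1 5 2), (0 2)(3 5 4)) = no:(0 3 4)(1 5 2)*(0 2)(3 5 4) = (0 5)(1 4 2), (0 2)(3 5 4)*(0 3 4)(1 5 2) = (0 1 5)(2 3)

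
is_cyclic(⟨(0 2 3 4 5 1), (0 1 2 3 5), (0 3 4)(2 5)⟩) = no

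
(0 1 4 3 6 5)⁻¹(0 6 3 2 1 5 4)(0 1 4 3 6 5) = (0 3 1 5 6 2 4)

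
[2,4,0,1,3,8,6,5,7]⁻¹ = [2,3,0,4,1,7,6,8,5]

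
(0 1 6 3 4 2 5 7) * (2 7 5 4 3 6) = (0 1 2 4 7)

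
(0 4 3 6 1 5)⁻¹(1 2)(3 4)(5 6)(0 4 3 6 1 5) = (0 1)(2 5)(3 6)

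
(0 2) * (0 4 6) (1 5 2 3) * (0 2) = (0 3 1 5) (2 4 6) 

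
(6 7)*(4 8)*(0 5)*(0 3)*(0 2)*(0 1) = (0 5 3 2 1)(4 8)(6 7)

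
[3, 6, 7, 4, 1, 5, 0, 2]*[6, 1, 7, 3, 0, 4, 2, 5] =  [3, 2, 5, 0, 1, 4, 6, 7]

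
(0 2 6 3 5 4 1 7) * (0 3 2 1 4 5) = (0 1 7 3)(2 6)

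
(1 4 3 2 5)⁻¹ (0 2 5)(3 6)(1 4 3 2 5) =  (0 5 1)(2 6)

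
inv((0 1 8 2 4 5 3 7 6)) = (0 6 7 3 5 4 2 8 1)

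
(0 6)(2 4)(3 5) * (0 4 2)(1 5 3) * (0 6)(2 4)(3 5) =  (1 3 5)(2 4 6)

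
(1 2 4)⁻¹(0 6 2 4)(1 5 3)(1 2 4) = (0 6 4 1)(2 5 3)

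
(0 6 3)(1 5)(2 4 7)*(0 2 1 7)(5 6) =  (0 5 7 1 6 3 2 4)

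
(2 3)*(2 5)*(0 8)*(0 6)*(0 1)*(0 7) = (0 8 6 1 7)(2 3 5)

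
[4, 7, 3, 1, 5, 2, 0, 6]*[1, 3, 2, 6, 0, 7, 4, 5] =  [0, 5, 6, 3, 7, 2, 1, 4]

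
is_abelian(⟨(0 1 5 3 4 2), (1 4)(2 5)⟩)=no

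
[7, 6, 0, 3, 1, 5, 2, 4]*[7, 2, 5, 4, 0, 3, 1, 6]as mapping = [0→6, 1→1, 2→7, 3→4, 4→2, 5→3, 6→5, 7→0]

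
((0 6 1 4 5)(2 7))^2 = (0 1 5 6 4)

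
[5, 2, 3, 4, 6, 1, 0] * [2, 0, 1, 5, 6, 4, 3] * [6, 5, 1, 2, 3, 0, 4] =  [3, 5, 0, 4, 2, 6, 1]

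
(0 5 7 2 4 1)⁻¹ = (0 1 4 2 7 5)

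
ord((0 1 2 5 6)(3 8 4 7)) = 20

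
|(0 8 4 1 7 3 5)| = 7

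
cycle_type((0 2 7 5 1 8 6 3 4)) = 9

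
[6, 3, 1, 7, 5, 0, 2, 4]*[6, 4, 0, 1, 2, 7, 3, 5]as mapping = [0→3, 1→1, 2→4, 3→5, 4→7, 5→6, 6→0, 7→2]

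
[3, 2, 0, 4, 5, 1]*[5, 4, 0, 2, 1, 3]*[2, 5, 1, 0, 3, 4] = [1, 2, 4, 5, 0, 3]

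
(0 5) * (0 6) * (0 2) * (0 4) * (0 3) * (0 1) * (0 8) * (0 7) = (0 5 6 2 4 3 1 8 7)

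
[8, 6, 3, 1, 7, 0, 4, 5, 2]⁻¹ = [5, 3, 8, 2, 6, 7, 1, 4, 0]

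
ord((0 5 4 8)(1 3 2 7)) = 4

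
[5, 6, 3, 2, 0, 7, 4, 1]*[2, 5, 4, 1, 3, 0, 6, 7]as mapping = [0→0, 1→6, 2→1, 3→4, 4→2, 5→7, 6→3, 7→5]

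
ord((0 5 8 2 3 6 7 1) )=8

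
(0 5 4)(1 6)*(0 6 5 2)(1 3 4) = (0 2)(1 5)(3 4 6)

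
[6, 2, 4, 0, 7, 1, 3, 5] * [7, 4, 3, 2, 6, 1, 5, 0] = [5, 3, 6, 7, 0, 4, 2, 1]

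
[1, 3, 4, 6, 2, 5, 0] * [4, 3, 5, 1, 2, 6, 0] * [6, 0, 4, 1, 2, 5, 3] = [1, 0, 4, 6, 5, 3, 2]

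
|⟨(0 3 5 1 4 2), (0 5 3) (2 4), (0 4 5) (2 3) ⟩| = 720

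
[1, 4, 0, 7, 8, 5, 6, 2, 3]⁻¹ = [2, 0, 7, 8, 1, 5, 6, 3, 4]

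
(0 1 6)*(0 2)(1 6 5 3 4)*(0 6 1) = (0 1 5 3 4)(2 6)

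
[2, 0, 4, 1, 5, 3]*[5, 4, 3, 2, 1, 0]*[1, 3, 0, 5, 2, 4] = [5, 4, 3, 2, 1, 0]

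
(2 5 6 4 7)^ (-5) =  ()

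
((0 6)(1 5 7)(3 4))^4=(1 5 7)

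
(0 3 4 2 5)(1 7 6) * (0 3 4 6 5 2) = (0 4)(1 7 5 3 6)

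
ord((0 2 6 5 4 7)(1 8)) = 6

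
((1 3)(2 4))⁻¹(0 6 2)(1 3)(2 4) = (0 6 4)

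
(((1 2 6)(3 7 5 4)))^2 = (1 6 2)(3 5)(4 7)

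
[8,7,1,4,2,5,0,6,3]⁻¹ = [6,2,4,8,3,5,7,1,0]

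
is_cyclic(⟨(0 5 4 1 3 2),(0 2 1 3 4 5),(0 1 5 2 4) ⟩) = no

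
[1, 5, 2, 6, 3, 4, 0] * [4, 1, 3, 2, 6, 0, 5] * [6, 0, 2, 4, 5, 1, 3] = [0, 6, 4, 1, 2, 3, 5]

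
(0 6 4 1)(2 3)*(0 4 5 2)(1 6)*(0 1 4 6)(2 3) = (0 4)(1 6 5 3)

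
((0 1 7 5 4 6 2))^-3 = (0 4 1 6 7 2 5)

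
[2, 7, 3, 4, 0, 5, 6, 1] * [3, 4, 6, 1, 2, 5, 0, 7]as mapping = [0→6, 1→7, 2→1, 3→2, 4→3, 5→5, 6→0, 7→4]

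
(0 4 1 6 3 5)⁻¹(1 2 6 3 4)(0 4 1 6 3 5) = (1 6 2 3 5)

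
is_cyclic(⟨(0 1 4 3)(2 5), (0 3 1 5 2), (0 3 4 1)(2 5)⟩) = no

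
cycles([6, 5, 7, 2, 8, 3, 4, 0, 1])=(0 6 4 8 1 5 3 2 7)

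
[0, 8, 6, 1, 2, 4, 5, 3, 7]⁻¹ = [0, 3, 4, 7, 5, 6, 2, 8, 1]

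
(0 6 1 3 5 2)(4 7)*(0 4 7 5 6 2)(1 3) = (0 2 4 5)(3 6)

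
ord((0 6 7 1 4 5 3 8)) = 8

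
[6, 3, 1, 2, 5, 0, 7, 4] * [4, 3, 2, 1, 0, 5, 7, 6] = [7, 1, 3, 2, 5, 4, 6, 0]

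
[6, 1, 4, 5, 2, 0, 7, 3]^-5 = [0, 1, 4, 3, 2, 5, 6, 7]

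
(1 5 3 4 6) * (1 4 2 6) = (1 5 3 2 6 4)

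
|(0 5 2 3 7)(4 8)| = 10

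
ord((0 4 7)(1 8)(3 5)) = 6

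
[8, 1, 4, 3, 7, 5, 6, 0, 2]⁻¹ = [7, 1, 8, 3, 2, 5, 6, 4, 0]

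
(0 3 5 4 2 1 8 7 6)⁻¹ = (0 6 7 8 1 2 4 5 3)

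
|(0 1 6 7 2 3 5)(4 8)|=14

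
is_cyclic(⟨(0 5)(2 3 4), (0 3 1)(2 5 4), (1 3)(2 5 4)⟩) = no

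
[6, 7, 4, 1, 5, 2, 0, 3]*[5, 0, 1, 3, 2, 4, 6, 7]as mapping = [0→6, 1→7, 2→2, 3→0, 4→4, 5→1, 6→5, 7→3]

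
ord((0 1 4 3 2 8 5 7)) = 8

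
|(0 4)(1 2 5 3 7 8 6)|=14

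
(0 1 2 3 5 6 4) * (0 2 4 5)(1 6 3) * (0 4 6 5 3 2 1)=(0 5 2)(1 6 3 4)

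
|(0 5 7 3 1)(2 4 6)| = 15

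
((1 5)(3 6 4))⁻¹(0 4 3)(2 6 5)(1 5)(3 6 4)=(0 3 6)(1 2 4)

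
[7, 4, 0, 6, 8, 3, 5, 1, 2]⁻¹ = [2, 7, 8, 5, 1, 6, 3, 0, 4]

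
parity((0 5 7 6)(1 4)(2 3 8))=even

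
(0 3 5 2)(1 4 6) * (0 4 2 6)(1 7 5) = (0 3 1 2 4)(5 6 7)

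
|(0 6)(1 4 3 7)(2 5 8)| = 12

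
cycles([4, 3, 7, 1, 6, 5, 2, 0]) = (0 4 6 2 7) (1 3) 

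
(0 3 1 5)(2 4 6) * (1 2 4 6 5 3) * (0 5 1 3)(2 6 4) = (0 3 6 2 4 1)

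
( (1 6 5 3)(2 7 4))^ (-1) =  (1 3 5 6)(2 4 7)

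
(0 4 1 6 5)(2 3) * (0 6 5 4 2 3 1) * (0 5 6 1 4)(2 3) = (0 3 2 4 5 1 6)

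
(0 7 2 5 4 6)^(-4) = (0 2 4)(5 6 7)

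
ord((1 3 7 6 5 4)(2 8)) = 6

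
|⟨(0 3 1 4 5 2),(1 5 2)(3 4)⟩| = 720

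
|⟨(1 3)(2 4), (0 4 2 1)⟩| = 20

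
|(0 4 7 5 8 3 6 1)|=8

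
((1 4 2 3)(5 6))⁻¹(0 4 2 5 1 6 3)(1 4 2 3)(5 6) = (0 2 3 6 4 5 1)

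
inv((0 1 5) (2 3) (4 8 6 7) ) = (0 5 1) (2 3) (4 7 6 8) 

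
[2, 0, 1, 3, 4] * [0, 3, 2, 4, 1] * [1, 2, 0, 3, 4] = [0, 1, 3, 4, 2]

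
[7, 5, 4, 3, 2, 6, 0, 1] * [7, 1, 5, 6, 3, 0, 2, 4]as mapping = [0→4, 1→0, 2→3, 3→6, 4→5, 5→2, 6→7, 7→1]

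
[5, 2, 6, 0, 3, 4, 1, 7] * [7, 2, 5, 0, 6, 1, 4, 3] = [1, 5, 4, 7, 0, 6, 2, 3]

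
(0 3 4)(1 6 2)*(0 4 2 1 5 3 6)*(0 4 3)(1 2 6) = (0 1 4 3 6 2 5)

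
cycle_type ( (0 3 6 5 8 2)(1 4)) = 2.6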